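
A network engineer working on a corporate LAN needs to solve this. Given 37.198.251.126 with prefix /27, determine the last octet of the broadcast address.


Given: IP = 37.198.251.126, prefix = /27
Host bits = 32 - 27 = 5
Network last octet = 126 AND mask = 96
Host part size = 2^5 - 1 = 31
Broadcast last octet = 96 OR 31 = 127

127


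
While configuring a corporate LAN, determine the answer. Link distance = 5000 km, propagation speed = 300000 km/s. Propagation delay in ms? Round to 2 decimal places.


Given: distance = 5000 km, speed = 300000 km/s
Delay = distance / speed = 5000 / 300000 seconds
Delay in ms = 5000 * 1000 / 300000
Delay = 16.6667 ms
Rounded to 2 dp = 16.67 ms

16.67


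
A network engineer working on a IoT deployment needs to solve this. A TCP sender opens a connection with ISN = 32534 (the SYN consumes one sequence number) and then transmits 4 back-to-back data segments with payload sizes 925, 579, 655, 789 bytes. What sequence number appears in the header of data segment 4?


The SYN occupies sequence number ISN = 32534, so the first data byte is ISN + 1 = 32535.
SEQ of data segment i = (ISN + 1) + sum of payload sizes of segments 1..i-1.
Segment 1: SEQ = 32535, payload = 925 bytes
Segment 2: SEQ = 33460, payload = 579 bytes
Segment 3: SEQ = 34039, payload = 655 bytes
Segment 4: SEQ = 34694, payload = 789 bytes
SEQ of segment 4 = 32535 + 925 + 579 + 655 = 34694

34694


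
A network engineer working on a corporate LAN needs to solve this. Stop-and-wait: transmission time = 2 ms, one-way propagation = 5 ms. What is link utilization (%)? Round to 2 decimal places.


Given: Ttrans = 2 ms, Tprop = 5 ms
RTT = 2 * Tprop = 2 * 5 = 10 ms
U = Ttrans / (Ttrans + RTT)
U = 2 / (2 + 10)
U = 2 / 12 = 0.166667
U% = 16.67%

16.67


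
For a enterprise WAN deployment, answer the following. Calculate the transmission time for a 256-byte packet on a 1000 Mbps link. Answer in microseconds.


Given: packet = 256 bytes, bandwidth = 1000 Mbps
Packet in bits = 256 * 8 = 2048 bits
Bandwidth = 1000 * 10^6 = 1000000000 bps
Time = 2048 / 1000000000 seconds
Time in us = 2048 * 10^6 / 1000000000 = 2.048

2.048


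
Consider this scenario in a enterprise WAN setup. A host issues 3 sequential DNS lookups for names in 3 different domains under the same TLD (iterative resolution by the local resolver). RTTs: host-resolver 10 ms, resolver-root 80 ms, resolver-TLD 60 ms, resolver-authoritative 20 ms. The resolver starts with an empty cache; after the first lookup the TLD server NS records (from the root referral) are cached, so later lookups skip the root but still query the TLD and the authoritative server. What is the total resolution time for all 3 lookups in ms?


Lookup 1 (cold cache): local + root + TLD + auth = 10 + 80 + 60 + 20 = 170 ms
Lookups 2..3 (TLD NS cached -> skip root; new domain -> still ask TLD and auth): local + TLD + auth = 10 + 60 + 20 = 90 ms each
Remaining 2 lookups: 2 * 90 = 180 ms
Total = 170 + 180 = 350 ms

350


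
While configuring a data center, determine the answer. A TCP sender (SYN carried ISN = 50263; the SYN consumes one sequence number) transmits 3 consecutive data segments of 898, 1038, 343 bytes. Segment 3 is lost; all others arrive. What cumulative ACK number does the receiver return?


SYN uses sequence number 50263; first data byte = ISN + 1 = 50264.
Segment 1: SEQ = 50264, len = 898 B, covers [50264, 51161]
Segment 2: SEQ = 51162, len = 1038 B, covers [51162, 52199]
Segment 3: SEQ = 52200, len = 343 B, covers [52200, 52542] [LOST]
In-order data received: bytes [50264, 52199] (segments 1..2).
Segment 3 missing -> gap begins at byte 52200.
Cumulative ACK = next expected in-order byte = 50264 + 898 + 1038 = 52200

52200


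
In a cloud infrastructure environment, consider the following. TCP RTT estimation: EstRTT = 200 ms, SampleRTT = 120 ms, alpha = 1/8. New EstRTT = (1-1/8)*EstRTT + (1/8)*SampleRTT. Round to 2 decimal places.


Given: EstRTT = 200 ms, SampleRTT = 120 ms, alpha = 1/8
New EstRTT = (1 - alpha) * EstRTT + alpha * SampleRTT
(7/8) * 200 = 175
(1/8) * 120 = 15
New EstRTT = 175 + 15 = 190 ms -> 190.00 ms (2 dp)

190.00


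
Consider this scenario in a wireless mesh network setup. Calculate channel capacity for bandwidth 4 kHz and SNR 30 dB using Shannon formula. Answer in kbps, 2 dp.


Given: B = 4 kHz, SNR = 30 dB
SNR linear = 10^(30/10) = 1000
1 + SNR = 1001
log2(1001) = 9.9672262588
C = 4 * 1000 * 9.9672262588 = 39868.9050 bps
C = 39.868905 kbps -> 39.87 kbps (2 dp)

39.87


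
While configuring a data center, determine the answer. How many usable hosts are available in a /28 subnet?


Given: subnet mask /28
Host bits = 32 - 28 = 4
Total addresses = 2^4 = 16
Usable hosts = 16 - 2 (network + broadcast) = 14

14


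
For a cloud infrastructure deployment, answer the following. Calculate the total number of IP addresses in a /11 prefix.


Given: CIDR prefix /11
Host bits = 32 - 11 = 21
Total addresses = 2^21 = 2097152

2097152


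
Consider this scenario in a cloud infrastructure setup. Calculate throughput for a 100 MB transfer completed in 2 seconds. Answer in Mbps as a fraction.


Given: file = 100 MB, time = 2 s
File in Mb = 100 * 8 = 800 Mb
Throughput = 800 / 2 Mbps
Throughput = 400 Mbps

400


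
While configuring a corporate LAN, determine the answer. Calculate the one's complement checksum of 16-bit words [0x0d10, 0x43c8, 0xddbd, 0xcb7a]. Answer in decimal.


Given words: [0x0d10, 0x43c8, 0xddbd, 0xcb7a]
Step 1: Sum all words
Raw sum = 3344 + 17352 + 56765 + 52090 = 129551
Step 2: Fold carry: (64015 + 1) = 64016
One's complement = ~64016 & 0xFFFF = 1519

1519


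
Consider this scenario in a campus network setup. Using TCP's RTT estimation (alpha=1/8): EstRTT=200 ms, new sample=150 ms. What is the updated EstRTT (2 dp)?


Given: EstRTT = 200 ms, SampleRTT = 150 ms, alpha = 1/8
New EstRTT = (1 - alpha) * EstRTT + alpha * SampleRTT
(7/8) * 200 = 175
(1/8) * 150 = 18.75
New EstRTT = 175 + 18.75 = 193.75 ms -> 193.75 ms (2 dp)

193.75


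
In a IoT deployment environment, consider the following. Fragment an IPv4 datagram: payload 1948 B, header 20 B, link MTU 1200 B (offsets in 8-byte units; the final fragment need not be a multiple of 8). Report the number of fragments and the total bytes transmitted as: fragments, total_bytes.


Max data per non-final fragment = floor((MTU - header)/8)*8 = floor((1200 - 20)/8)*8 = floor(1180/8)*8 = 1176 B
Final fragment needs no 8-byte alignment: it can carry up to MTU - header = 1180 B
Non-final fragments needed = ceil((payload - 1180) / 1176) = ceil(768/1176) = ceil(0.6531) = 1
Number of fragments = 1 + 1 = 2
Fragment sizes (data): 1 * 1176 B + 772 B (last, 772 <= 1180 OK)
Total bytes sent = payload + n_frags * header = 1948 + 2*20 = 1948 + 40 = 1988 B

2, 1988


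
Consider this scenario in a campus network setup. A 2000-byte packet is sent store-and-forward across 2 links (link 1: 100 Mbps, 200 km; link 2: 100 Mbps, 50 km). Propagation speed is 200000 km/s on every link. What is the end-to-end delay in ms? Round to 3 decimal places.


Packet = 2000 bytes = 16000 bits. Store-and-forward: sum (t_trans + t_prop) per link.
Link 1: t_trans = 16000/(100*10^6) s = 0.1600 ms; t_prop = 200/200000 s = 1.0000 ms; subtotal = 1.1600 ms
Link 2: t_trans = 16000/(100*10^6) s = 0.1600 ms; t_prop = 50/200000 s = 0.2500 ms; subtotal = 0.4100 ms
End-to-end = 1.1600 + 0.4100 = 1.5700 ms -> 1.570 ms (3 dp)

1.570


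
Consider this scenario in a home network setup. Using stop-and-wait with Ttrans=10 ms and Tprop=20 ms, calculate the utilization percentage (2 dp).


Given: Ttrans = 10 ms, Tprop = 20 ms
RTT = 2 * Tprop = 2 * 20 = 40 ms
U = Ttrans / (Ttrans + RTT)
U = 10 / (10 + 40)
U = 10 / 50 = 0.2
U% = 20.00%

20.00


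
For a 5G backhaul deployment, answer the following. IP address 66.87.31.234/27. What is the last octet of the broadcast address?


Given: IP = 66.87.31.234, prefix = /27
Host bits = 32 - 27 = 5
Network last octet = 234 AND mask = 224
Host part size = 2^5 - 1 = 31
Broadcast last octet = 224 OR 31 = 255

255


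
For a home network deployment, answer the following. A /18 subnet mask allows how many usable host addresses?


Given: subnet mask /18
Host bits = 32 - 18 = 14
Total addresses = 2^14 = 16384
Usable hosts = 16384 - 2 (network + broadcast) = 16382

16382


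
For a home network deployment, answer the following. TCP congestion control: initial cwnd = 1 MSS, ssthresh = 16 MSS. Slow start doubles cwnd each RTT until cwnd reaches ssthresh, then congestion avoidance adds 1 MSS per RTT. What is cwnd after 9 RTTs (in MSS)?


RTT 0: cwnd = 1 MSS (initial)
RTT 1: cwnd = 2 MSS (slow start, doubled)
RTT 2: cwnd = 4 MSS (slow start, doubled)
RTT 3: cwnd = 8 MSS (slow start, doubled)
RTT 4: cwnd = 16 MSS (slow start, doubled)
RTT 5: cwnd = 17 MSS (congestion avoidance, +1)
RTT 6: cwnd = 18 MSS (congestion avoidance, +1)
RTT 7: cwnd = 19 MSS (congestion avoidance, +1)
RTT 8: cwnd = 20 MSS (congestion avoidance, +1)
RTT 9: cwnd = 21 MSS (congestion avoidance, +1)

21


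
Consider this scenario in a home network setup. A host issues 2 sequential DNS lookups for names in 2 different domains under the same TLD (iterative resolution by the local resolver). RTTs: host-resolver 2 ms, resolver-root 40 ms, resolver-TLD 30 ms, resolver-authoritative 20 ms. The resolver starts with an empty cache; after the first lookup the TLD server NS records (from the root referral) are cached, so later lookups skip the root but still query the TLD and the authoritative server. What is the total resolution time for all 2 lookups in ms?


Lookup 1 (cold cache): local + root + TLD + auth = 2 + 40 + 30 + 20 = 92 ms
Lookups 2..2 (TLD NS cached -> skip root; new domain -> still ask TLD and auth): local + TLD + auth = 2 + 30 + 20 = 52 ms each
Remaining 1 lookups: 1 * 52 = 52 ms
Total = 92 + 52 = 144 ms

144


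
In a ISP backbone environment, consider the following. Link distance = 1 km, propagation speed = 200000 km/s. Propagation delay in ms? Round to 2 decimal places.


Given: distance = 1 km, speed = 200000 km/s
Delay = distance / speed = 1 / 200000 seconds
Delay in ms = 1 * 1000 / 200000
Delay = 0.0050 ms
Rounded to 2 dp = 0.01 ms

0.01


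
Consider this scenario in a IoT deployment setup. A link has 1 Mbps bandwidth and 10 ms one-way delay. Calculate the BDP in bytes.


Given: bandwidth = 1 Mbps, delay = 10 ms
BDP in bits = 1 * 10^6 * 10 / 1000
BDP in bits = 10000
BDP in bytes = 10000 / 8 = 1250

1250


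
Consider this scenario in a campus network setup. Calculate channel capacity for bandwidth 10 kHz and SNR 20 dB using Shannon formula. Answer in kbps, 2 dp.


Given: B = 10 kHz, SNR = 20 dB
SNR linear = 10^(20/10) = 100
1 + SNR = 101
log2(101) = 6.6582114828
C = 10 * 1000 * 6.6582114828 = 66582.1148 bps
C = 66.582115 kbps -> 66.58 kbps (2 dp)

66.58


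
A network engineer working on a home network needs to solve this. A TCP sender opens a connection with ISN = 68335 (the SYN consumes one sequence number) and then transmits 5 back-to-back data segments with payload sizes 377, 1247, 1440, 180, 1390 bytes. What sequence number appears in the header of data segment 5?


The SYN occupies sequence number ISN = 68335, so the first data byte is ISN + 1 = 68336.
SEQ of data segment i = (ISN + 1) + sum of payload sizes of segments 1..i-1.
Segment 1: SEQ = 68336, payload = 377 bytes
Segment 2: SEQ = 68713, payload = 1247 bytes
Segment 3: SEQ = 69960, payload = 1440 bytes
Segment 4: SEQ = 71400, payload = 180 bytes
Segment 5: SEQ = 71580, payload = 1390 bytes
SEQ of segment 5 = 68336 + 377 + 1247 + 1440 + 180 = 71580

71580


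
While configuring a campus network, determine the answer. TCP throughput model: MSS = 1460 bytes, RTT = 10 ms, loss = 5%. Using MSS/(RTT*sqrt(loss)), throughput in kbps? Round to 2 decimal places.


Given: MSS = 1460 bytes, RTT = 10 ms, loss = 5%
RTT in seconds = 10 / 1000 = 0.01
Loss rate = 5% = 0.05
sqrt(loss) = sqrt(0.05) = 0.223606797750
Throughput (bytes/s) = 1460 / (0.01 * 0.223606797750) = 652931.8494
Throughput (kbps) = 652931.8494 * 8 / 1000 = 5223.454795 -> 5223.45 kbps (2 dp)

5223.45


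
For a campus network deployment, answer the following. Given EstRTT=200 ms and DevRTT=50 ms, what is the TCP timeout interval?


Given: EstRTT = 200 ms, DevRTT = 50 ms
Timeout = EstRTT + 4 * DevRTT
4 * DevRTT = 4 * 50 = 200
Timeout = 200 + 200 = 400 ms

400


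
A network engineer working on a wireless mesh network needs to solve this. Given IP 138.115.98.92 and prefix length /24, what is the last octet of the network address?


Given: IP = 138.115.98.92, prefix = /24
Subnet mask = 255.255.255.0
Last octet of IP: 92
Last octet of mask: 0
Network last octet = 92 AND 0 = 0

0


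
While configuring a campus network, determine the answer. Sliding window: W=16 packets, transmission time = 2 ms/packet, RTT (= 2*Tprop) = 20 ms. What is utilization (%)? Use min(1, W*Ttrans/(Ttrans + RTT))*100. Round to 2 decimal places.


Given: W = 16, Ttrans = 2 ms, RTT = 20 ms (= 2 * Tprop, Tprop = 10 ms)
Cycle time = Ttrans + RTT = 2 + 20 = 22 ms (first packet sent until its ACK returns)
W * Ttrans = 16 * 2 = 32 ms of sending per cycle
W * Ttrans / (Ttrans + RTT) = 32 / 22 = 1.454545
U = min(1, 1.454545) = 1.000000
U% = 100.00%

100.00


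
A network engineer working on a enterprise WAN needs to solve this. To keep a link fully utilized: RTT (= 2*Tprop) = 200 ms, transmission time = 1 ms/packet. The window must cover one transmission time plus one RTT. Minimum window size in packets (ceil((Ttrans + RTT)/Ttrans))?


Given: Ttrans = 1 ms, RTT = 200 ms (= 2 * Tprop, Tprop = 100 ms)
Time until first ACK returns = Ttrans + RTT = 1 + 200 = 201 ms
Need W * Ttrans >= Ttrans + RTT  ->  W >= (Ttrans + RTT) / Ttrans
(Ttrans + RTT) / Ttrans = 201 / 1 = 201
W_min = ceil(201) = 201

201


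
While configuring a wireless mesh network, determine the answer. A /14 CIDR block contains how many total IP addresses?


Given: CIDR prefix /14
Host bits = 32 - 14 = 18
Total addresses = 2^18 = 262144

262144


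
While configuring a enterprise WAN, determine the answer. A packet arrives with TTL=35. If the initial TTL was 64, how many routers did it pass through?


Given: initial TTL = 64, received TTL = 35
Hops = initial TTL - received TTL
Hops = 64 - 35 = 29

29


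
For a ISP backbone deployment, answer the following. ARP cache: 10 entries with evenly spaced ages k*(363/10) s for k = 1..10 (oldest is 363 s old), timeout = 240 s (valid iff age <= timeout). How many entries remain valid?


Ages are k * 363/10 s for k = 1..10 (spacing = 36.3000 s).
Entry k is valid iff k * 363/10 <= 240 iff k <= 10 * 240 / 363 = 6.6116
n_valid = floor(6.6116) = 6
(n_stale = 10 - 6 = 4)

6


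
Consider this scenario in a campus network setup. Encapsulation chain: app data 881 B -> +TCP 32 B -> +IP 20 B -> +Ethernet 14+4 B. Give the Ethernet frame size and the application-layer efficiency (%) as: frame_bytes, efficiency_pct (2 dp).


TCP segment = 881 + 32 = 913 B
IP packet = 913 + 20 = 933 B
Ethernet frame = 933 + 14 + 4 = 951 B
Efficiency = app / frame = 881 / 951 = 0.926393 = 92.6393% -> 92.64% (2 dp)

951, 92.64


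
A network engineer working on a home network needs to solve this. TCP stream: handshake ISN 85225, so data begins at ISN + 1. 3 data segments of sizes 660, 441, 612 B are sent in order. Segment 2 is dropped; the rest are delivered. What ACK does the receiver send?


SYN uses sequence number 85225; first data byte = ISN + 1 = 85226.
Segment 1: SEQ = 85226, len = 660 B, covers [85226, 85885]
Segment 2: SEQ = 85886, len = 441 B, covers [85886, 86326] [LOST]
Segment 3: SEQ = 86327, len = 612 B, covers [86327, 86938]
In-order data received: bytes [85226, 85885] (segments 1..1).
Segment 2 missing -> gap begins at byte 85886; later segments buffered out of order.
Cumulative ACK = next expected in-order byte = 85226 + 660 = 85886

85886


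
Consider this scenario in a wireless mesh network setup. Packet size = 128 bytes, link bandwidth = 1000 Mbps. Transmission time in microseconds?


Given: packet = 128 bytes, bandwidth = 1000 Mbps
Packet in bits = 128 * 8 = 1024 bits
Bandwidth = 1000 * 10^6 = 1000000000 bps
Time = 1024 / 1000000000 seconds
Time in us = 1024 * 10^6 / 1000000000 = 1.024

1.024


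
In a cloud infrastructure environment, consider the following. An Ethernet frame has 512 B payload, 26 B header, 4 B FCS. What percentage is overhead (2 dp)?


Given: payload = 512 B, header = 26 B, trailer = 4 B
Overhead bytes = header + trailer = 26 + 4 = 30
Total frame = payload + overhead = 512 + 30 = 542
Overhead % = 30 / 542 * 100 = 5.5351% -> 5.54% (2 dp)

5.54


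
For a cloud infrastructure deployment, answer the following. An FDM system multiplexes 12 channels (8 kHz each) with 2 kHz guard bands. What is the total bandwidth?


Given: 12 channels, 8 kHz each, guard = 2 kHz
Channel bandwidth = 12 * 8 = 96 kHz
Guard bands = 11 gaps * 2 kHz = 22 kHz
Total = 96 + 22 = 118 kHz

118


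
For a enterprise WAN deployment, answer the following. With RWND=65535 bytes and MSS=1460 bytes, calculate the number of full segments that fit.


Given: RWND = 65535 bytes, MSS = 1460 bytes
Full segments = floor(RWND / MSS)
Full segments = floor(65535 / 1460)
Full segments = floor(44.887) = 44

44


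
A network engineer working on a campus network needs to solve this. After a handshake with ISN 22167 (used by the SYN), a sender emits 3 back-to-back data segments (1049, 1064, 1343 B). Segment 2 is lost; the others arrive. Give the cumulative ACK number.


SYN uses sequence number 22167; first data byte = ISN + 1 = 22168.
Segment 1: SEQ = 22168, len = 1049 B, covers [22168, 23216]
Segment 2: SEQ = 23217, len = 1064 B, covers [23217, 24280] [LOST]
Segment 3: SEQ = 24281, len = 1343 B, covers [24281, 25623]
In-order data received: bytes [22168, 23216] (segments 1..1).
Segment 2 missing -> gap begins at byte 23217; later segments buffered out of order.
Cumulative ACK = next expected in-order byte = 22168 + 1049 = 23217

23217


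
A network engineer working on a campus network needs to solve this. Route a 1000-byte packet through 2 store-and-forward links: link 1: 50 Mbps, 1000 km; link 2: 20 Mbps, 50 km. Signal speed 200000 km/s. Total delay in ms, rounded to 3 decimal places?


Packet = 1000 bytes = 8000 bits. Store-and-forward: sum (t_trans + t_prop) per link.
Link 1: t_trans = 8000/(50*10^6) s = 0.1600 ms; t_prop = 1000/200000 s = 5.0000 ms; subtotal = 5.1600 ms
Link 2: t_trans = 8000/(20*10^6) s = 0.4000 ms; t_prop = 50/200000 s = 0.2500 ms; subtotal = 0.6500 ms
End-to-end = 5.1600 + 0.6500 = 5.8100 ms -> 5.810 ms (3 dp)

5.810


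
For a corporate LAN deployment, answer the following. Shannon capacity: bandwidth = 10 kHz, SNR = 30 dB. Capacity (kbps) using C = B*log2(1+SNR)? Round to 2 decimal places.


Given: B = 10 kHz, SNR = 30 dB
SNR linear = 10^(30/10) = 1000
1 + SNR = 1001
log2(1001) = 9.9672262588
C = 10 * 1000 * 9.9672262588 = 99672.2626 bps
C = 99.672263 kbps -> 99.67 kbps (2 dp)

99.67


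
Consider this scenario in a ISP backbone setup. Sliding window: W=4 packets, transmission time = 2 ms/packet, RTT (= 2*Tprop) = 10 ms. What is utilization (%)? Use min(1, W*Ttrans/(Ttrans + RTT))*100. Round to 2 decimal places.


Given: W = 4, Ttrans = 2 ms, RTT = 10 ms (= 2 * Tprop, Tprop = 5 ms)
Cycle time = Ttrans + RTT = 2 + 10 = 12 ms (first packet sent until its ACK returns)
W * Ttrans = 4 * 2 = 8 ms of sending per cycle
W * Ttrans / (Ttrans + RTT) = 8 / 12 = 0.666667
U = min(1, 0.666667) = 0.666667
U% = 66.67%

66.67


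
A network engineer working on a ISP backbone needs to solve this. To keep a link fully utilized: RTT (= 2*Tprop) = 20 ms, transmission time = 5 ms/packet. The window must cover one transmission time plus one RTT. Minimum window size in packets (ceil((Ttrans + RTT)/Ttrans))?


Given: Ttrans = 5 ms, RTT = 20 ms (= 2 * Tprop, Tprop = 10 ms)
Time until first ACK returns = Ttrans + RTT = 5 + 20 = 25 ms
Need W * Ttrans >= Ttrans + RTT  ->  W >= (Ttrans + RTT) / Ttrans
(Ttrans + RTT) / Ttrans = 25 / 5 = 5
W_min = ceil(5) = 5

5


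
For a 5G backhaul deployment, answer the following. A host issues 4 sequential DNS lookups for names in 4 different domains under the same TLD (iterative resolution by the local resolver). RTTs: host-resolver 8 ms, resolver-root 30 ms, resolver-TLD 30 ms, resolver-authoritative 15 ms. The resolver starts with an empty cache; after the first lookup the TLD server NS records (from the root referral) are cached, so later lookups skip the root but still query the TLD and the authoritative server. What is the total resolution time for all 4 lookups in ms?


Lookup 1 (cold cache): local + root + TLD + auth = 8 + 30 + 30 + 15 = 83 ms
Lookups 2..4 (TLD NS cached -> skip root; new domain -> still ask TLD and auth): local + TLD + auth = 8 + 30 + 15 = 53 ms each
Remaining 3 lookups: 3 * 53 = 159 ms
Total = 83 + 159 = 242 ms

242


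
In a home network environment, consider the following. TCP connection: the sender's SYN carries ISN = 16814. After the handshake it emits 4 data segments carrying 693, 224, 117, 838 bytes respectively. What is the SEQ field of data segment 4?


The SYN occupies sequence number ISN = 16814, so the first data byte is ISN + 1 = 16815.
SEQ of data segment i = (ISN + 1) + sum of payload sizes of segments 1..i-1.
Segment 1: SEQ = 16815, payload = 693 bytes
Segment 2: SEQ = 17508, payload = 224 bytes
Segment 3: SEQ = 17732, payload = 117 bytes
Segment 4: SEQ = 17849, payload = 838 bytes
SEQ of segment 4 = 16815 + 693 + 224 + 117 = 17849

17849


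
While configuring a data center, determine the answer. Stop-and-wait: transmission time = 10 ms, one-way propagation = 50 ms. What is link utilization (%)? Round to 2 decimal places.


Given: Ttrans = 10 ms, Tprop = 50 ms
RTT = 2 * Tprop = 2 * 50 = 100 ms
U = Ttrans / (Ttrans + RTT)
U = 10 / (10 + 100)
U = 10 / 110 = 0.090909
U% = 9.09%

9.09


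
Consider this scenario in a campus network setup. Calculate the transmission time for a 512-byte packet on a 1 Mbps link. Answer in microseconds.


Given: packet = 512 bytes, bandwidth = 1 Mbps
Packet in bits = 512 * 8 = 4096 bits
Bandwidth = 1 * 10^6 = 1000000 bps
Time = 4096 / 1000000 seconds
Time in us = 4096 * 10^6 / 1000000 = 4096

4096


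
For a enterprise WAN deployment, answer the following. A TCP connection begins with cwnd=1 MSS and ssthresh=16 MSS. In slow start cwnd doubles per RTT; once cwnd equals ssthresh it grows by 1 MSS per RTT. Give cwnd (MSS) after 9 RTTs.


RTT 0: cwnd = 1 MSS (initial)
RTT 1: cwnd = 2 MSS (slow start, doubled)
RTT 2: cwnd = 4 MSS (slow start, doubled)
RTT 3: cwnd = 8 MSS (slow start, doubled)
RTT 4: cwnd = 16 MSS (slow start, doubled)
RTT 5: cwnd = 17 MSS (congestion avoidance, +1)
RTT 6: cwnd = 18 MSS (congestion avoidance, +1)
RTT 7: cwnd = 19 MSS (congestion avoidance, +1)
RTT 8: cwnd = 20 MSS (congestion avoidance, +1)
RTT 9: cwnd = 21 MSS (congestion avoidance, +1)

21


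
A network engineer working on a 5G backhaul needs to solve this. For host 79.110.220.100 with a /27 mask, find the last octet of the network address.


Given: IP = 79.110.220.100, prefix = /27
Subnet mask = 255.255.255.224
Last octet of IP: 100
Last octet of mask: 224
Network last octet = 100 AND 224 = 96

96


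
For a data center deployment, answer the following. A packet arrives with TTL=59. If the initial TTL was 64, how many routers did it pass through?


Given: initial TTL = 64, received TTL = 59
Hops = initial TTL - received TTL
Hops = 64 - 59 = 5

5


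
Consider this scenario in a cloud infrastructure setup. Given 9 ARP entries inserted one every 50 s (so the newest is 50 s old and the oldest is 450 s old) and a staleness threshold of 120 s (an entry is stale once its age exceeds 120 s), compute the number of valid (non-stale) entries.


Ages are k * 450/9 s for k = 1..9 (spacing = 50.0000 s).
Entry k is valid iff k * 450/9 <= 120 iff k <= 9 * 120 / 450 = 2.4000
n_valid = floor(2.4000) = 2
(n_stale = 9 - 2 = 7)

2


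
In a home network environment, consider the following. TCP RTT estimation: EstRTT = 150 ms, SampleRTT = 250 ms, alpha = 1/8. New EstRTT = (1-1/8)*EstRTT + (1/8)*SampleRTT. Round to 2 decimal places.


Given: EstRTT = 150 ms, SampleRTT = 250 ms, alpha = 1/8
New EstRTT = (1 - alpha) * EstRTT + alpha * SampleRTT
(7/8) * 150 = 131.25
(1/8) * 250 = 31.25
New EstRTT = 131.25 + 31.25 = 162.5 ms -> 162.50 ms (2 dp)

162.50


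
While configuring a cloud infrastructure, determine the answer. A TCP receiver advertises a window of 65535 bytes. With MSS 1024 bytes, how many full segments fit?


Given: RWND = 65535 bytes, MSS = 1024 bytes
Full segments = floor(RWND / MSS)
Full segments = floor(65535 / 1024)
Full segments = floor(63.999) = 63

63


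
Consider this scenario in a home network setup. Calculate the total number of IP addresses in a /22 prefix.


Given: CIDR prefix /22
Host bits = 32 - 22 = 10
Total addresses = 2^10 = 1024

1024


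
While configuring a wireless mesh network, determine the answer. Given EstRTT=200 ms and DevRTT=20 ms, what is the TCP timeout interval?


Given: EstRTT = 200 ms, DevRTT = 20 ms
Timeout = EstRTT + 4 * DevRTT
4 * DevRTT = 4 * 20 = 80
Timeout = 200 + 80 = 280 ms

280


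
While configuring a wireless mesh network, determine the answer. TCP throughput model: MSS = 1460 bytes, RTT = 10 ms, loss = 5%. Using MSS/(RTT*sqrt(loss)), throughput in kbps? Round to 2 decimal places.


Given: MSS = 1460 bytes, RTT = 10 ms, loss = 5%
RTT in seconds = 10 / 1000 = 0.01
Loss rate = 5% = 0.05
sqrt(loss) = sqrt(0.05) = 0.223606797750
Throughput (bytes/s) = 1460 / (0.01 * 0.223606797750) = 652931.8494
Throughput (kbps) = 652931.8494 * 8 / 1000 = 5223.454795 -> 5223.45 kbps (2 dp)

5223.45


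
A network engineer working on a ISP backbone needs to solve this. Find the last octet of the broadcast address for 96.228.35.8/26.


Given: IP = 96.228.35.8, prefix = /26
Host bits = 32 - 26 = 6
Network last octet = 8 AND mask = 0
Host part size = 2^6 - 1 = 63
Broadcast last octet = 0 OR 63 = 63

63


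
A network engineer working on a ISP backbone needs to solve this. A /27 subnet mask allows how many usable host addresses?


Given: subnet mask /27
Host bits = 32 - 27 = 5
Total addresses = 2^5 = 32
Usable hosts = 32 - 2 (network + broadcast) = 30

30


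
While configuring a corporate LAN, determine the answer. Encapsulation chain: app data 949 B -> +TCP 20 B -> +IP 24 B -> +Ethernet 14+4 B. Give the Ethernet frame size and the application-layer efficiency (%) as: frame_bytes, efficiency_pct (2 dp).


TCP segment = 949 + 20 = 969 B
IP packet = 969 + 24 = 993 B
Ethernet frame = 993 + 14 + 4 = 1011 B
Efficiency = app / frame = 949 / 1011 = 0.938675 = 93.8675% -> 93.87% (2 dp)

1011, 93.87


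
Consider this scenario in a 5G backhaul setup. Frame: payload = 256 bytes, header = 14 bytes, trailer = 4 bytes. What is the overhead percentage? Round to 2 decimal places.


Given: payload = 256 B, header = 14 B, trailer = 4 B
Overhead bytes = header + trailer = 14 + 4 = 18
Total frame = payload + overhead = 256 + 18 = 274
Overhead % = 18 / 274 * 100 = 6.5693% -> 6.57% (2 dp)

6.57


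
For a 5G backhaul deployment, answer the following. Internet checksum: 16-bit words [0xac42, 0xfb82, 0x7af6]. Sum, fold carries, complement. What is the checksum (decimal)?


Given words: [0xac42, 0xfb82, 0x7af6]
Step 1: Sum all words
Raw sum = 44098 + 64386 + 31478 = 139962
Step 2: Fold carry: (8890 + 2) = 8892
One's complement = ~8892 & 0xFFFF = 56643

56643


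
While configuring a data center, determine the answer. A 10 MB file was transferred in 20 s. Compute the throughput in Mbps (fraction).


Given: file = 10 MB, time = 20 s
File in Mb = 10 * 8 = 80 Mb
Throughput = 80 / 20 Mbps
Throughput = 4 Mbps

4


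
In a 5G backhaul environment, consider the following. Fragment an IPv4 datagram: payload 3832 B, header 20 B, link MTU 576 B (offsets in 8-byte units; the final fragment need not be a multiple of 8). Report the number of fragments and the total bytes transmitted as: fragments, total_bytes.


Max data per non-final fragment = floor((MTU - header)/8)*8 = floor((576 - 20)/8)*8 = floor(556/8)*8 = 552 B
Final fragment needs no 8-byte alignment: it can carry up to MTU - header = 556 B
Non-final fragments needed = ceil((payload - 556) / 552) = ceil(3276/552) = ceil(5.9348) = 6
Number of fragments = 6 + 1 = 7
Fragment sizes (data): 6 * 552 B + 520 B (last, 520 <= 556 OK)
Total bytes sent = payload + n_frags * header = 3832 + 7*20 = 3832 + 140 = 3972 B

7, 3972


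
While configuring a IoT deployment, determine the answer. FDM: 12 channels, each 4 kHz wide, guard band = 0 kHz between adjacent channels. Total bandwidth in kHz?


Given: 12 channels, 4 kHz each, guard = 0 kHz
Channel bandwidth = 12 * 4 = 48 kHz
Guard bands = 11 gaps * 0 kHz = 0 kHz
Total = 48 + 0 = 48 kHz

48


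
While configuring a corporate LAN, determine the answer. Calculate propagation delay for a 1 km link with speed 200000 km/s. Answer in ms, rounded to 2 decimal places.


Given: distance = 1 km, speed = 200000 km/s
Delay = distance / speed = 1 / 200000 seconds
Delay in ms = 1 * 1000 / 200000
Delay = 0.0050 ms
Rounded to 2 dp = 0.01 ms

0.01


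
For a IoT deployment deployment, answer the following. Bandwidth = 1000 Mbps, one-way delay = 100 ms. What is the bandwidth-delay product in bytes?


Given: bandwidth = 1000 Mbps, delay = 100 ms
BDP in bits = 1000 * 10^6 * 100 / 1000
BDP in bits = 100000000
BDP in bytes = 100000000 / 8 = 12500000

12500000


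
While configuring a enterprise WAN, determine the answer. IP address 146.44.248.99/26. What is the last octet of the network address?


Given: IP = 146.44.248.99, prefix = /26
Subnet mask = 255.255.255.192
Last octet of IP: 99
Last octet of mask: 192
Network last octet = 99 AND 192 = 64

64


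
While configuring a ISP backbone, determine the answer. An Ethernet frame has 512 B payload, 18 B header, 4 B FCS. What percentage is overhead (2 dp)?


Given: payload = 512 B, header = 18 B, trailer = 4 B
Overhead bytes = header + trailer = 18 + 4 = 22
Total frame = payload + overhead = 512 + 22 = 534
Overhead % = 22 / 534 * 100 = 4.1199% -> 4.12% (2 dp)

4.12


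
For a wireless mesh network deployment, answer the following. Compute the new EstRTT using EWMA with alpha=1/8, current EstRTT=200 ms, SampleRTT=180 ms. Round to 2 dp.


Given: EstRTT = 200 ms, SampleRTT = 180 ms, alpha = 1/8
New EstRTT = (1 - alpha) * EstRTT + alpha * SampleRTT
(7/8) * 200 = 175
(1/8) * 180 = 22.5
New EstRTT = 175 + 22.5 = 197.5 ms -> 197.50 ms (2 dp)

197.50


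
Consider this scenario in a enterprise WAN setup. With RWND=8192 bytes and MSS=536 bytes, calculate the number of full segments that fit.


Given: RWND = 8192 bytes, MSS = 536 bytes
Full segments = floor(RWND / MSS)
Full segments = floor(8192 / 536)
Full segments = floor(15.2836) = 15

15


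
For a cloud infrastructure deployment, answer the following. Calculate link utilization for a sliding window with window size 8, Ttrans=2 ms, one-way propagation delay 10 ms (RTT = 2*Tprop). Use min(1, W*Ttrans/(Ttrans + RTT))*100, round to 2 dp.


Given: W = 8, Ttrans = 2 ms, RTT = 20 ms (= 2 * Tprop, Tprop = 10 ms)
Cycle time = Ttrans + RTT = 2 + 20 = 22 ms (first packet sent until its ACK returns)
W * Ttrans = 8 * 2 = 16 ms of sending per cycle
W * Ttrans / (Ttrans + RTT) = 16 / 22 = 0.727273
U = min(1, 0.727273) = 0.727273
U% = 72.73%

72.73


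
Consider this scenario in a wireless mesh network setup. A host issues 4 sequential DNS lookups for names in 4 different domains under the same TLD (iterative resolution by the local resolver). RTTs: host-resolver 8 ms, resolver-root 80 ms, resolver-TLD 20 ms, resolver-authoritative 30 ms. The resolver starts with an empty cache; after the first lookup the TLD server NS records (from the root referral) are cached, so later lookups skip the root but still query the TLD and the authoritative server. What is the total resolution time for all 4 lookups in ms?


Lookup 1 (cold cache): local + root + TLD + auth = 8 + 80 + 20 + 30 = 138 ms
Lookups 2..4 (TLD NS cached -> skip root; new domain -> still ask TLD and auth): local + TLD + auth = 8 + 20 + 30 = 58 ms each
Remaining 3 lookups: 3 * 58 = 174 ms
Total = 138 + 174 = 312 ms

312


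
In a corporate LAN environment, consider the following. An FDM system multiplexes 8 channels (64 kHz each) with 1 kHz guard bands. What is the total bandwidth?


Given: 8 channels, 64 kHz each, guard = 1 kHz
Channel bandwidth = 8 * 64 = 512 kHz
Guard bands = 7 gaps * 1 kHz = 7 kHz
Total = 512 + 7 = 519 kHz

519


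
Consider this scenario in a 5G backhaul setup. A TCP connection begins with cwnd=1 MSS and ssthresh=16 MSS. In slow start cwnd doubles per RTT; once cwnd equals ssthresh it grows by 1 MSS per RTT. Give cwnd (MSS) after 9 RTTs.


RTT 0: cwnd = 1 MSS (initial)
RTT 1: cwnd = 2 MSS (slow start, doubled)
RTT 2: cwnd = 4 MSS (slow start, doubled)
RTT 3: cwnd = 8 MSS (slow start, doubled)
RTT 4: cwnd = 16 MSS (slow start, doubled)
RTT 5: cwnd = 17 MSS (congestion avoidance, +1)
RTT 6: cwnd = 18 MSS (congestion avoidance, +1)
RTT 7: cwnd = 19 MSS (congestion avoidance, +1)
RTT 8: cwnd = 20 MSS (congestion avoidance, +1)
RTT 9: cwnd = 21 MSS (congestion avoidance, +1)

21


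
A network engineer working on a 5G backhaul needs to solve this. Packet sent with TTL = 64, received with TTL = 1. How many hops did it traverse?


Given: initial TTL = 64, received TTL = 1
Hops = initial TTL - received TTL
Hops = 64 - 1 = 63

63


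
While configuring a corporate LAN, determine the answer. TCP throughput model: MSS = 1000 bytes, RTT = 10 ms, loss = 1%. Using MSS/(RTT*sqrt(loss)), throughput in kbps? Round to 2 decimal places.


Given: MSS = 1000 bytes, RTT = 10 ms, loss = 1%
RTT in seconds = 10 / 1000 = 0.01
Loss rate = 1% = 0.01
sqrt(loss) = sqrt(0.01) = 0.1
Throughput (bytes/s) = 1000 / (0.01 * 0.1) = 1000000.0000
Throughput (kbps) = 1000000.0000 * 8 / 1000 = 8000.000000 -> 8000.00 kbps (2 dp)

8000.00


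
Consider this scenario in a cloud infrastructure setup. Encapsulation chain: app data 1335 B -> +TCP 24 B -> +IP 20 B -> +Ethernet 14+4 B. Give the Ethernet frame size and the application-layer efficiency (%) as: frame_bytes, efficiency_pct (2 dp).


TCP segment = 1335 + 24 = 1359 B
IP packet = 1359 + 20 = 1379 B
Ethernet frame = 1379 + 14 + 4 = 1397 B
Efficiency = app / frame = 1335 / 1397 = 0.955619 = 95.5619% -> 95.56% (2 dp)

1397, 95.56


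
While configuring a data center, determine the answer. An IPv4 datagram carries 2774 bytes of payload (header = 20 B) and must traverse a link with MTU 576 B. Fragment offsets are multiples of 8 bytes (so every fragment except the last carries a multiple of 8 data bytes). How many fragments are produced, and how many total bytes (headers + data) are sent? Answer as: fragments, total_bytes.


Max data per non-final fragment = floor((MTU - header)/8)*8 = floor((576 - 20)/8)*8 = floor(556/8)*8 = 552 B
Final fragment needs no 8-byte alignment: it can carry up to MTU - header = 556 B
Non-final fragments needed = ceil((payload - 556) / 552) = ceil(2218/552) = ceil(4.0181) = 5
Number of fragments = 5 + 1 = 6
Fragment sizes (data): 5 * 552 B + 14 B (last, 14 <= 556 OK)
Total bytes sent = payload + n_frags * header = 2774 + 6*20 = 2774 + 120 = 2894 B

6, 2894


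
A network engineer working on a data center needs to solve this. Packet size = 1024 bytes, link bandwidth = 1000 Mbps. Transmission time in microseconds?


Given: packet = 1024 bytes, bandwidth = 1000 Mbps
Packet in bits = 1024 * 8 = 8192 bits
Bandwidth = 1000 * 10^6 = 1000000000 bps
Time = 8192 / 1000000000 seconds
Time in us = 8192 * 10^6 / 1000000000 = 8.192

8.192


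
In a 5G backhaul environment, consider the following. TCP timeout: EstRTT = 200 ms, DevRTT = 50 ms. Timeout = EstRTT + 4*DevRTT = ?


Given: EstRTT = 200 ms, DevRTT = 50 ms
Timeout = EstRTT + 4 * DevRTT
4 * DevRTT = 4 * 50 = 200
Timeout = 200 + 200 = 400 ms

400


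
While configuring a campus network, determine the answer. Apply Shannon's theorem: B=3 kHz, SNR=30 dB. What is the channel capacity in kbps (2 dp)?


Given: B = 3 kHz, SNR = 30 dB
SNR linear = 10^(30/10) = 1000
1 + SNR = 1001
log2(1001) = 9.9672262588
C = 3 * 1000 * 9.9672262588 = 29901.6788 bps
C = 29.901679 kbps -> 29.90 kbps (2 dp)

29.90


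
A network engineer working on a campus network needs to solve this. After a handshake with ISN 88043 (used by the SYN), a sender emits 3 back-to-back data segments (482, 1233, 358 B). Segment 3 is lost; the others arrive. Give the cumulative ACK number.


SYN uses sequence number 88043; first data byte = ISN + 1 = 88044.
Segment 1: SEQ = 88044, len = 482 B, covers [88044, 88525]
Segment 2: SEQ = 88526, len = 1233 B, covers [88526, 89758]
Segment 3: SEQ = 89759, len = 358 B, covers [89759, 90116] [LOST]
In-order data received: bytes [88044, 89758] (segments 1..2).
Segment 3 missing -> gap begins at byte 89759.
Cumulative ACK = next expected in-order byte = 88044 + 482 + 1233 = 89759

89759


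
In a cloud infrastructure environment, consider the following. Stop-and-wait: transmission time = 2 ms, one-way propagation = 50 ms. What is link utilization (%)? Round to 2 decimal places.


Given: Ttrans = 2 ms, Tprop = 50 ms
RTT = 2 * Tprop = 2 * 50 = 100 ms
U = Ttrans / (Ttrans + RTT)
U = 2 / (2 + 100)
U = 2 / 102 = 0.019608
U% = 1.96%

1.96


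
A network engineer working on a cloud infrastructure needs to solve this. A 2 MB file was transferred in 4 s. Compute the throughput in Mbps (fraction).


Given: file = 2 MB, time = 4 s
File in Mb = 2 * 8 = 16 Mb
Throughput = 16 / 4 Mbps
Throughput = 4 Mbps

4


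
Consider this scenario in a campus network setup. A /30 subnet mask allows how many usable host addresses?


Given: subnet mask /30
Host bits = 32 - 30 = 2
Total addresses = 2^2 = 4
Usable hosts = 4 - 2 (network + broadcast) = 2

2


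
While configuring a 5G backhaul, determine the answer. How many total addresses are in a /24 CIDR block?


Given: CIDR prefix /24
Host bits = 32 - 24 = 8
Total addresses = 2^8 = 256

256


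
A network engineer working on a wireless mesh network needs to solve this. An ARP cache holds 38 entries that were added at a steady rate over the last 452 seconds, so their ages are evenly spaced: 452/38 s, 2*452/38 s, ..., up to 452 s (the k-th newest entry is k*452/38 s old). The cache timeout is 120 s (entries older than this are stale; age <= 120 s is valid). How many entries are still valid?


Ages are k * 452/38 s for k = 1..38 (spacing = 11.8947 s).
Entry k is valid iff k * 452/38 <= 120 iff k <= 38 * 120 / 452 = 10.0885
n_valid = floor(10.0885) = 10
(n_stale = 38 - 10 = 28)

10


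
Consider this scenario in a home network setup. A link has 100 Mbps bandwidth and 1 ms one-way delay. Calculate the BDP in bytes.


Given: bandwidth = 100 Mbps, delay = 1 ms
BDP in bits = 100 * 10^6 * 1 / 1000
BDP in bits = 100000
BDP in bytes = 100000 / 8 = 12500

12500


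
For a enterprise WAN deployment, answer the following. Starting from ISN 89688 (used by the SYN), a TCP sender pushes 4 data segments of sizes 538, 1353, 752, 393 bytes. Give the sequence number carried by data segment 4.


The SYN occupies sequence number ISN = 89688, so the first data byte is ISN + 1 = 89689.
SEQ of data segment i = (ISN + 1) + sum of payload sizes of segments 1..i-1.
Segment 1: SEQ = 89689, payload = 538 bytes
Segment 2: SEQ = 90227, payload = 1353 bytes
Segment 3: SEQ = 91580, payload = 752 bytes
Segment 4: SEQ = 92332, payload = 393 bytes
SEQ of segment 4 = 89689 + 538 + 1353 + 752 = 92332

92332


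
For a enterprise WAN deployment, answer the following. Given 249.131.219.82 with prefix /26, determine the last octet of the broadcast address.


Given: IP = 249.131.219.82, prefix = /26
Host bits = 32 - 26 = 6
Network last octet = 82 AND mask = 64
Host part size = 2^6 - 1 = 63
Broadcast last octet = 64 OR 63 = 127

127
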